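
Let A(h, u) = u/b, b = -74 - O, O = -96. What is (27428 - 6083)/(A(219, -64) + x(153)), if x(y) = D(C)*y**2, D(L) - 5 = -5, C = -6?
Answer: -234795/32 ≈ -7337.3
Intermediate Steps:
b = 22 (b = -74 - 1*(-96) = -74 + 96 = 22)
D(L) = 0 (D(L) = 5 - 5 = 0)
x(y) = 0 (x(y) = 0*y**2 = 0)
A(h, u) = u/22
(27428 - 6083)/(A(219, -64) + x(153)) = (27428 - 6083)/((1/22)*(-64) + 0) = 21345/(-32/11 + 0) = 21345/(-32/11) = 21345*(-11/32) = -234795/32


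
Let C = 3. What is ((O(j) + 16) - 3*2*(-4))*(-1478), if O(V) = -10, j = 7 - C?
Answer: -44340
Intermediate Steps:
j = 4 (j = 7 - 3 = 4)
((O(j) + 16) - 3*2*(-4))*(-1478) = ((-10 + 16) - 3*2*(-4))*(-1478) = (6 - 6*(-4))*(-1478) = (6 + 24)*(-1478) = 30*(-1478) = -44340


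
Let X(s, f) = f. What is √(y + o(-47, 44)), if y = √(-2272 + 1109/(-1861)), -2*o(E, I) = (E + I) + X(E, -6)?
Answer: √(62339778 + 7444*I*√7870729161)/3722 ≈ 5.1178 + 4.6574*I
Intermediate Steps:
o(E, I) = 3 - E/2 - I/2 (o(E, I) = -((E + I) - 6)/2 = -(-6 + E + I)/2 = 3 - E/2 - I/2)
y = I*√7870729161/1861 (y = √(-2272 + 1109*(-1/1861)) = √(-2272 - 1109/1861) = √(-4229301/1861) = I*√7870729161/1861 ≈ 47.672*I)
√(y + o(-47, 44)) = √(I*√7870729161/1861 + (3 - ½*(-47) - ½*44)) = √(I*√7870729161/1861 + (3 + 47/2 - 22)) = √(I*√7870729161/1861 + 9/2) = √(9/2 + I*√7870729161/1861)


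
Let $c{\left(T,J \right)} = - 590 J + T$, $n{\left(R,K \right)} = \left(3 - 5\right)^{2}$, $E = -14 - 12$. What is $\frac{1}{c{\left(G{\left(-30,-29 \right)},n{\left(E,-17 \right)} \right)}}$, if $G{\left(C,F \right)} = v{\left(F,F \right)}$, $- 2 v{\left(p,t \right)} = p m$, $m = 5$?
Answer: $- \frac{2}{4575} \approx -0.00043716$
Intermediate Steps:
$v{\left(p,t \right)} = - \frac{5 p}{2}$ ($v{\left(p,t \right)} = - \frac{p 5}{2} = - \frac{5 p}{2}$)
$G{\left(C,F \right)} = - \frac{5 F}{2}$
$E = -26$
$n{\left(R,K \right)} = 4$ ($n{\left(R,K \right)} = \left(-2\right)^{2} = 4$)
$c{\left(T,J \right)} = T - 590 J$
$\frac{1}{c{\left(G{\left(-30,-29 \right)},n{\left(E,-17 \right)} \right)}} = \frac{1}{\left(- \frac{5}{2}\right) \left(-29\right) - 2360} = \frac{1}{\frac{145}{2} - 2360} = \frac{1}{- \frac{4575}{2}} = - \frac{2}{4575}$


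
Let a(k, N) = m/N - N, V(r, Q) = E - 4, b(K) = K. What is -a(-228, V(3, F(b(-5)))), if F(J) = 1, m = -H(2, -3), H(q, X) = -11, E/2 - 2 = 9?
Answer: 313/18 ≈ 17.389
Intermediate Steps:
E = 22 (E = 4 + 2*9 = 4 + 18 = 22)
m = 11 (m = -1*(-11) = 11)
V(r, Q) = 18 (V(r, Q) = 22 - 4 = 18)
a(k, N) = -N + 11/N (a(k, N) = 11/N - N = -N + 11/N)
-a(-228, V(3, F(b(-5)))) = -(-1*18 + 11/18) = -(-18 + 11*(1/18)) = -(-18 + 11/18) = -1*(-313/18) = 313/18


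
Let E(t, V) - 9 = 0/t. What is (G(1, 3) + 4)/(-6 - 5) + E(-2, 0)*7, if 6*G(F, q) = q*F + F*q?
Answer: 688/11 ≈ 62.545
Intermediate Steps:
E(t, V) = 9 (E(t, V) = 9 + 0/t = 9 + 0 = 9)
G(F, q) = F*q/3 (G(F, q) = (q*F + F*q)/6 = (F*q + F*q)/6 = (2*F*q)/6 = F*q/3)
(G(1, 3) + 4)/(-6 - 5) + E(-2, 0)*7 = ((⅓)*1*3 + 4)/(-6 - 5) + 9*7 = (1 + 4)/(-11) + 63 = 5*(-1/11) + 63 = -5/11 + 63 = 688/11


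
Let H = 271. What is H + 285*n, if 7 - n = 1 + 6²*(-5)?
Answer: 53281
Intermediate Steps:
n = 186 (n = 7 - (1 + 6²*(-5)) = 7 - (1 + 36*(-5)) = 7 - (1 - 180) = 7 - 1*(-179) = 7 + 179 = 186)
H + 285*n = 271 + 285*186 = 271 + 53010 = 53281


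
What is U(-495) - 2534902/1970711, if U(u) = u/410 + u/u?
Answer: -241364051/161598302 ≈ -1.4936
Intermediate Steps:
U(u) = 1 + u/410 (U(u) = u*(1/410) + 1 = u/410 + 1 = 1 + u/410)
U(-495) - 2534902/1970711 = (1 + (1/410)*(-495)) - 2534902/1970711 = (1 - 99/82) - 2534902/1970711 = -17/82 - 1*2534902/1970711 = -17/82 - 2534902/1970711 = -241364051/161598302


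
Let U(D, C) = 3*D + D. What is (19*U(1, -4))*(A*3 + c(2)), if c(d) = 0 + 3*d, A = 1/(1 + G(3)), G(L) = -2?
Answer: 228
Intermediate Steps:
U(D, C) = 4*D
A = -1 (A = 1/(1 - 2) = 1/(-1) = -1)
c(d) = 3*d
(19*U(1, -4))*(A*3 + c(2)) = (19*(4*1))*(-1*3 + 3*2) = (19*4)*(-3 + 6) = 76*3 = 228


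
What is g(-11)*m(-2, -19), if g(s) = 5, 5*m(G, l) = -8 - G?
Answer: -6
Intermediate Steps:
m(G, l) = -8/5 - G/5 (m(G, l) = (-8 - G)/5 = -8/5 - G/5)
g(-11)*m(-2, -19) = 5*(-8/5 - ⅕*(-2)) = 5*(-8/5 + ⅖) = 5*(-6/5) = -6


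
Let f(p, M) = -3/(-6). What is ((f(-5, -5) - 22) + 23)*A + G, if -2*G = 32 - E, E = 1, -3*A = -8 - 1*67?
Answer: 22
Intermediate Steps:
f(p, M) = 1/2 (f(p, M) = -3*(-1/6) = 1/2)
A = 25 (A = -(-8 - 1*67)/3 = -(-8 - 67)/3 = -1/3*(-75) = 25)
G = -31/2 (G = -(32 - 1*1)/2 = -(32 - 1)/2 = -1/2*31 = -31/2 ≈ -15.500)
((f(-5, -5) - 22) + 23)*A + G = ((1/2 - 22) + 23)*25 - 31/2 = (-43/2 + 23)*25 - 31/2 = (3/2)*25 - 31/2 = 75/2 - 31/2 = 22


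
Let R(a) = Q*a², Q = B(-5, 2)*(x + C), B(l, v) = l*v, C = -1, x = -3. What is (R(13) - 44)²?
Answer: 45104656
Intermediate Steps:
Q = 40 (Q = (-5*2)*(-3 - 1) = -10*(-4) = 40)
R(a) = 40*a²
(R(13) - 44)² = (40*13² - 44)² = (40*169 - 44)² = (6760 - 44)² = 6716² = 45104656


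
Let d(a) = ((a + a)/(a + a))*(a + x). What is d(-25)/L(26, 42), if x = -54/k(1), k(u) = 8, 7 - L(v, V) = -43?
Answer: -127/200 ≈ -0.63500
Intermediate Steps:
L(v, V) = 50 (L(v, V) = 7 - 1*(-43) = 7 + 43 = 50)
x = -27/4 (x = -54/8 = -54*⅛ = -27/4 ≈ -6.7500)
d(a) = -27/4 + a (d(a) = ((a + a)/(a + a))*(a - 27/4) = ((2*a)/((2*a)))*(-27/4 + a) = ((2*a)*(1/(2*a)))*(-27/4 + a) = 1*(-27/4 + a) = -27/4 + a)
d(-25)/L(26, 42) = (-27/4 - 25)/50 = -127/4*1/50 = -127/200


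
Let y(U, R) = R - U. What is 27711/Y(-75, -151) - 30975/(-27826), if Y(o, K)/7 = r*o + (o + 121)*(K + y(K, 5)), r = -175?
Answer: 3666784161/2601313610 ≈ 1.4096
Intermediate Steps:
Y(o, K) = 4235 - 1190*o (Y(o, K) = 7*(-175*o + (o + 121)*(K + (5 - K))) = 7*(-175*o + (121 + o)*5) = 7*(-175*o + (605 + 5*o)) = 7*(605 - 170*o) = 4235 - 1190*o)
27711/Y(-75, -151) - 30975/(-27826) = 27711/(4235 - 1190*(-75)) - 30975/(-27826) = 27711/(4235 + 89250) - 30975*(-1/27826) = 27711/93485 + 30975/27826 = 3666784161/2601313610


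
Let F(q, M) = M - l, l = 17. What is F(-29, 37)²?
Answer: 400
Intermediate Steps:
F(q, M) = -17 + M (F(q, M) = M - 1*17 = M - 17 = -17 + M)
F(-29, 37)² = (-17 + 37)² = 20² = 400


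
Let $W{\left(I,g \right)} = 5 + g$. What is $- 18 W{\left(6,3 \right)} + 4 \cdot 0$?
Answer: $-144$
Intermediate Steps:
$- 18 W{\left(6,3 \right)} + 4 \cdot 0 = - 18 \left(5 + 3\right) + 4 \cdot 0 = \left(-18\right) 8 + 0 = -144 + 0 = -144$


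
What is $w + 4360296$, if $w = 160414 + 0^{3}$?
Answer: $4520710$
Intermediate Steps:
$w = 160414$ ($w = 160414 + 0 = 160414$)
$w + 4360296 = 160414 + 4360296 = 4520710$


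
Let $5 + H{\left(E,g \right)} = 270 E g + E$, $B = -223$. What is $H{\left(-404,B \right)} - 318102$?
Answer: $24006329$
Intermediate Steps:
$H{\left(E,g \right)} = -5 + E + 270 E g$ ($H{\left(E,g \right)} = -5 + \left(270 E g + E\right) = -5 + \left(E + 270 E g\right) = -5 + E + 270 E g$)
$H{\left(-404,B \right)} - 318102 = \left(-5 - 404 + 270 \left(-404\right) \left(-223\right)\right) - 318102 = \left(-5 - 404 + 24324840\right) - 318102 = 24324431 - 318102 = 24006329$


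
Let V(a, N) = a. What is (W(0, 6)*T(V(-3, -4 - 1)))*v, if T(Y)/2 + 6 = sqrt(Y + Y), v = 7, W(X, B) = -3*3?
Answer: 756 - 126*I*sqrt(6) ≈ 756.0 - 308.64*I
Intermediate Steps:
W(X, B) = -9
T(Y) = -12 + 2*sqrt(2)*sqrt(Y) (T(Y) = -12 + 2*sqrt(Y + Y) = -12 + 2*sqrt(2*Y) = -12 + 2*(sqrt(2)*sqrt(Y)) = -12 + 2*sqrt(2)*sqrt(Y))
(W(0, 6)*T(V(-3, -4 - 1)))*v = -9*(-12 + 2*sqrt(2)*sqrt(-3))*7 = -9*(-12 + 2*sqrt(2)*(I*sqrt(3)))*7 = -9*(-12 + 2*I*sqrt(6))*7 = (108 - 18*I*sqrt(6))*7 = 756 - 126*I*sqrt(6)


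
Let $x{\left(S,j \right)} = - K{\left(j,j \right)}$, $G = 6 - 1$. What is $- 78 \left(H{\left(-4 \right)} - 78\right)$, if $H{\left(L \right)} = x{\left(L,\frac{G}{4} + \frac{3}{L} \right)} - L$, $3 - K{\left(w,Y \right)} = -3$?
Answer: $6240$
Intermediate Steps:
$G = 5$
$K{\left(w,Y \right)} = 6$ ($K{\left(w,Y \right)} = 3 - -3 = 3 + 3 = 6$)
$x{\left(S,j \right)} = -6$ ($x{\left(S,j \right)} = \left(-1\right) 6 = -6$)
$H{\left(L \right)} = -6 - L$
$- 78 \left(H{\left(-4 \right)} - 78\right) = - 78 \left(\left(-6 - -4\right) - 78\right) = - 78 \left(\left(-6 + 4\right) - 78\right) = - 78 \left(-2 - 78\right) = \left(-78\right) \left(-80\right) = 6240$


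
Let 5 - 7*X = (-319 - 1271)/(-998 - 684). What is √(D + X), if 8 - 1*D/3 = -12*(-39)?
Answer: 5*I*√2273782/203 ≈ 37.141*I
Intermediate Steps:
X = 3410/5887 (X = 5/7 - (-319 - 1271)/(7*(-998 - 684)) = 5/7 - (-1590)/(7*(-1682)) = 5/7 - (-1590)*(-1)/(7*1682) = 5/7 - ⅐*795/841 = 5/7 - 795/5887 = 3410/5887 ≈ 0.57924)
D = -1380 (D = 24 - (-36)*(-39) = 24 - 3*468 = 24 - 1404 = -1380)
√(D + X) = √(-1380 + 3410/5887) = √(-8120650/5887) = 5*I*√2273782/203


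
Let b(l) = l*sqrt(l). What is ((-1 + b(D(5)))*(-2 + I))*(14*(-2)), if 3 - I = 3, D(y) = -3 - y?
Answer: -56 - 896*I*sqrt(2) ≈ -56.0 - 1267.1*I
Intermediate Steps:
I = 0 (I = 3 - 1*3 = 3 - 3 = 0)
b(l) = l**(3/2)
((-1 + b(D(5)))*(-2 + I))*(14*(-2)) = ((-1 + (-3 - 1*5)**(3/2))*(-2 + 0))*(14*(-2)) = ((-1 + (-3 - 5)**(3/2))*(-2))*(-28) = ((-1 + (-8)**(3/2))*(-2))*(-28) = ((-1 - 16*I*sqrt(2))*(-2))*(-28) = (2 + 32*I*sqrt(2))*(-28) = -56 - 896*I*sqrt(2)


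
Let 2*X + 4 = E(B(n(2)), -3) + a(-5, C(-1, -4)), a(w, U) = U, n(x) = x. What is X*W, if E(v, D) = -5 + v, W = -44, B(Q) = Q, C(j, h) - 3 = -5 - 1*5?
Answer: 308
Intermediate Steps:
C(j, h) = -7 (C(j, h) = 3 + (-5 - 1*5) = 3 + (-5 - 5) = 3 - 10 = -7)
X = -7 (X = -2 + ((-5 + 2) - 7)/2 = -2 + (-3 - 7)/2 = -2 + (1/2)*(-10) = -2 - 5 = -7)
X*W = -7*(-44) = 308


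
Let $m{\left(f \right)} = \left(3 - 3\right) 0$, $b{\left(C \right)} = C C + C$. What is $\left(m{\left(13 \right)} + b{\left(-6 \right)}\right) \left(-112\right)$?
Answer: $-3360$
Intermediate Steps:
$b{\left(C \right)} = C + C^{2}$ ($b{\left(C \right)} = C^{2} + C = C + C^{2}$)
$m{\left(f \right)} = 0$ ($m{\left(f \right)} = 0 \cdot 0 = 0$)
$\left(m{\left(13 \right)} + b{\left(-6 \right)}\right) \left(-112\right) = \left(0 - 6 \left(1 - 6\right)\right) \left(-112\right) = \left(0 - -30\right) \left(-112\right) = \left(0 + 30\right) \left(-112\right) = 30 \left(-112\right) = -3360$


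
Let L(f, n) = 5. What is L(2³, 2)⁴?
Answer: 625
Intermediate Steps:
L(2³, 2)⁴ = 5⁴ = 625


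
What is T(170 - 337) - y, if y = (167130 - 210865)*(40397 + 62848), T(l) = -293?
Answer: 4515419782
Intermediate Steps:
y = -4515420075 (y = -43735*103245 = -4515420075)
T(170 - 337) - y = -293 - 1*(-4515420075) = -293 + 4515420075 = 4515419782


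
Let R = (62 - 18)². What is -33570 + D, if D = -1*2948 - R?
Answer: -38454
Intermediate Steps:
R = 1936 (R = 44² = 1936)
D = -4884 (D = -1*2948 - 1*1936 = -2948 - 1936 = -4884)
-33570 + D = -33570 - 4884 = -38454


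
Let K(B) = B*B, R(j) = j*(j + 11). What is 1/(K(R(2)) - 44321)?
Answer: -1/43645 ≈ -2.2912e-5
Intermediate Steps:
R(j) = j*(11 + j)
K(B) = B**2
1/(K(R(2)) - 44321) = 1/((2*(11 + 2))**2 - 44321) = 1/((2*13)**2 - 44321) = 1/(26**2 - 44321) = 1/(676 - 44321) = 1/(-43645) = -1/43645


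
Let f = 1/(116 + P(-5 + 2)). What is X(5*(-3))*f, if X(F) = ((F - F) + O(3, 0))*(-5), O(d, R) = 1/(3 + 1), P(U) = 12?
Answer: -5/512 ≈ -0.0097656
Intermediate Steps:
O(d, R) = ¼ (O(d, R) = 1/4 = ¼)
f = 1/128 (f = 1/(116 + 12) = 1/128 ≈ 0.0078125)
X(F) = -5/4 (X(F) = ((F - F) + ¼)*(-5) = (0 + ¼)*(-5) = (¼)*(-5) = -5/4)
X(5*(-3))*f = -5/4*1/128 = -5/512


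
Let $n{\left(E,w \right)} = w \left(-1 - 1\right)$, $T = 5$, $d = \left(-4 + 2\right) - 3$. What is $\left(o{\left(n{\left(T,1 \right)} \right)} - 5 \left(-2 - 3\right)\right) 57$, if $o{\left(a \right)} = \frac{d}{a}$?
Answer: $\frac{3135}{2} \approx 1567.5$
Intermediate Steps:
$d = -5$ ($d = -2 - 3 = -5$)
$n{\left(E,w \right)} = - 2 w$ ($n{\left(E,w \right)} = w \left(-2\right) = - 2 w$)
$o{\left(a \right)} = - \frac{5}{a}$
$\left(o{\left(n{\left(T,1 \right)} \right)} - 5 \left(-2 - 3\right)\right) 57 = \left(- \frac{5}{\left(-2\right) 1} - 5 \left(-2 - 3\right)\right) 57 = \left(- \frac{5}{-2} - -25\right) 57 = \left(\left(-5\right) \left(- \frac{1}{2}\right) + 25\right) 57 = \left(\frac{5}{2} + 25\right) 57 = \frac{55}{2} \cdot 57 = \frac{3135}{2}$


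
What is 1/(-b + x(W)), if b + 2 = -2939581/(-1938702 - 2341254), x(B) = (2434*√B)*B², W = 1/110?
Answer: 12106389575918291362500/15894416180347576105837 - 16859107288803809700*√110/15894416180347576105837 ≈ 0.75055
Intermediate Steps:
W = 1/110 ≈ 0.0090909
x(B) = 2434*B^(5/2)
b = -5620331/4279956 (b = -2 - 2939581/(-1938702 - 2341254) = -2 - 2939581/(-4279956) = -2 - 2939581*(-1/4279956) = -2 + 2939581/4279956 = -5620331/4279956 ≈ -1.3132)
1/(-b + x(W)) = 1/(-1*(-5620331/4279956) + 2434*(1/110)^(5/2)) = 1/(5620331/4279956 + 2434*(√110/1331000)) = 1/(5620331/4279956 + 1217*√110/665500)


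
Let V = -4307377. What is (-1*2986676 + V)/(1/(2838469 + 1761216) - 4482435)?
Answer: 33550346173305/20617789032974 ≈ 1.6273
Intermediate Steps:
(-1*2986676 + V)/(1/(2838469 + 1761216) - 4482435) = (-1*2986676 - 4307377)/(1/(2838469 + 1761216) - 4482435) = (-2986676 - 4307377)/(1/4599685 - 4482435) = -7294053/(1/4599685 - 4482435) = -7294053/(-20617789032974/4599685) = -7294053*(-4599685/20617789032974) = 33550346173305/20617789032974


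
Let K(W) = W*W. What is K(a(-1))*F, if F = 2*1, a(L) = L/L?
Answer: 2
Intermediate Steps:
a(L) = 1
F = 2
K(W) = W²
K(a(-1))*F = 1²*2 = 1*2 = 2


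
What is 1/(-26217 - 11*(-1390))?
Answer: -1/10927 ≈ -9.1516e-5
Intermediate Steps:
1/(-26217 - 11*(-1390)) = 1/(-26217 + 15290) = 1/(-10927) = -1/10927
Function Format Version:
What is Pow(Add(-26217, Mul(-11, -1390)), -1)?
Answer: Rational(-1, 10927) ≈ -9.1516e-5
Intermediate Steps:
Pow(Add(-26217, Mul(-11, -1390)), -1) = Pow(Add(-26217, 15290), -1) = Pow(-10927, -1) = Rational(-1, 10927)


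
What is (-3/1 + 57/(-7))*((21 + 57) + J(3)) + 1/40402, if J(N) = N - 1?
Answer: -252108473/282814 ≈ -891.43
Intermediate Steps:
J(N) = -1 + N
(-3/1 + 57/(-7))*((21 + 57) + J(3)) + 1/40402 = (-3/1 + 57/(-7))*((21 + 57) + (-1 + 3)) + 1/40402 = (-3*1 + 57*(-1/7))*(78 + 2) + 1/40402 = (-3 - 57/7)*80 + 1/40402 = -78/7*80 + 1/40402 = -6240/7 + 1/40402 = -252108473/282814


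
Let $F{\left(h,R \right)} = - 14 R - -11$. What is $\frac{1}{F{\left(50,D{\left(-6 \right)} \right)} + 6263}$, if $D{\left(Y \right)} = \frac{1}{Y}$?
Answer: $\frac{3}{18829} \approx 0.00015933$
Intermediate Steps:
$F{\left(h,R \right)} = 11 - 14 R$ ($F{\left(h,R \right)} = - 14 R + \left(-5 + 16\right) = - 14 R + 11 = 11 - 14 R$)
$\frac{1}{F{\left(50,D{\left(-6 \right)} \right)} + 6263} = \frac{1}{\left(11 - \frac{14}{-6}\right) + 6263} = \frac{1}{\left(11 - - \frac{7}{3}\right) + 6263} = \frac{1}{\left(11 + \frac{7}{3}\right) + 6263} = \frac{1}{\frac{40}{3} + 6263} = \frac{1}{\frac{18829}{3}} = \frac{3}{18829}$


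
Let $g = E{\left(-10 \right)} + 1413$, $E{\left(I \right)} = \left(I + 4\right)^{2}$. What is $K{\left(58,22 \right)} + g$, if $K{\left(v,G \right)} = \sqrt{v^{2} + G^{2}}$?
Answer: $1449 + 2 \sqrt{962} \approx 1511.0$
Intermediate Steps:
$K{\left(v,G \right)} = \sqrt{G^{2} + v^{2}}$
$E{\left(I \right)} = \left(4 + I\right)^{2}$
$g = 1449$ ($g = \left(4 - 10\right)^{2} + 1413 = \left(-6\right)^{2} + 1413 = 36 + 1413 = 1449$)
$K{\left(58,22 \right)} + g = \sqrt{22^{2} + 58^{2}} + 1449 = \sqrt{484 + 3364} + 1449 = \sqrt{3848} + 1449 = 2 \sqrt{962} + 1449 = 1449 + 2 \sqrt{962}$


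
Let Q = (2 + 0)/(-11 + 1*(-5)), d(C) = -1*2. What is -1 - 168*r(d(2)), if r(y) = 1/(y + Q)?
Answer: 1327/17 ≈ 78.059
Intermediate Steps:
d(C) = -2
Q = -⅛ (Q = 2/(-11 - 5) = 2/(-16) = 2*(-1/16) = -⅛ ≈ -0.12500)
r(y) = 1/(-⅛ + y) (r(y) = 1/(y - ⅛) = 1/(-⅛ + y))
-1 - 168*r(d(2)) = -1 - 1344/(-1 + 8*(-2)) = -1 - 1344/(-1 - 16) = -1 - 1344/(-17) = -1 - 1344*(-1)/17 = -1 - 168*(-8/17) = -1 + 1344/17 = 1327/17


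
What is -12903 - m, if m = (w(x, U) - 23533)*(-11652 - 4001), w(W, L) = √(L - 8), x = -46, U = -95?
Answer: -368374952 + 15653*I*√103 ≈ -3.6837e+8 + 1.5886e+5*I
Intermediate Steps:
w(W, L) = √(-8 + L)
m = 368362049 - 15653*I*√103 (m = (√(-8 - 95) - 23533)*(-11652 - 4001) = (√(-103) - 23533)*(-15653) = (I*√103 - 23533)*(-15653) = (-23533 + I*√103)*(-15653) = 368362049 - 15653*I*√103 ≈ 3.6836e+8 - 1.5886e+5*I)
-12903 - m = -12903 - (368362049 - 15653*I*√103) = -12903 + (-368362049 + 15653*I*√103) = -368374952 + 15653*I*√103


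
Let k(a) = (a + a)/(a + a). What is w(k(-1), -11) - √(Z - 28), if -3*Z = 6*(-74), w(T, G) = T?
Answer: 1 - 2*√30 ≈ -9.9545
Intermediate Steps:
k(a) = 1 (k(a) = (2*a)/((2*a)) = (2*a)*(1/(2*a)) = 1)
Z = 148 (Z = -2*(-74) = -⅓*(-444) = 148)
w(k(-1), -11) - √(Z - 28) = 1 - √(148 - 28) = 1 - √120 = 1 - 2*√30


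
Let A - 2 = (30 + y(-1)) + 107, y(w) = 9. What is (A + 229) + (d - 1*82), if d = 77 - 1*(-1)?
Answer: 373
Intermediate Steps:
d = 78 (d = 77 + 1 = 78)
A = 148 (A = 2 + ((30 + 9) + 107) = 2 + (39 + 107) = 2 + 146 = 148)
(A + 229) + (d - 1*82) = (148 + 229) + (78 - 1*82) = 377 + (78 - 82) = 377 - 4 = 373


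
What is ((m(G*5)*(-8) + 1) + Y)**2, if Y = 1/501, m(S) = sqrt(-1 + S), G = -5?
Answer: -417413660/251001 - 8032*I*sqrt(26)/501 ≈ -1663.0 - 81.747*I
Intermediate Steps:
Y = 1/501 ≈ 0.0019960
((m(G*5)*(-8) + 1) + Y)**2 = ((sqrt(-1 - 5*5)*(-8) + 1) + 1/501)**2 = ((sqrt(-1 - 25)*(-8) + 1) + 1/501)**2 = ((sqrt(-26)*(-8) + 1) + 1/501)**2 = (((I*sqrt(26))*(-8) + 1) + 1/501)**2 = ((-8*I*sqrt(26) + 1) + 1/501)**2 = ((1 - 8*I*sqrt(26)) + 1/501)**2 = (502/501 - 8*I*sqrt(26))**2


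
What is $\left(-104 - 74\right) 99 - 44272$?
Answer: $-61894$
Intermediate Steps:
$\left(-104 - 74\right) 99 - 44272 = \left(-178\right) 99 - 44272 = -17622 - 44272 = -61894$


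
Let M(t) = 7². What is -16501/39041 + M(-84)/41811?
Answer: -98287186/233191893 ≈ -0.42149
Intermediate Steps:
M(t) = 49
-16501/39041 + M(-84)/41811 = -16501/39041 + 49/41811 = -16501*1/39041 + 49*(1/41811) = -16501/39041 + 7/5973 = -98287186/233191893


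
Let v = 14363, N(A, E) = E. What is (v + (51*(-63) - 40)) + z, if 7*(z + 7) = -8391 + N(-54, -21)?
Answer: 69309/7 ≈ 9901.3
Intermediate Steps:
z = -8461/7 (z = -7 + (-8391 - 21)/7 = -7 + (⅐)*(-8412) = -7 - 8412/7 = -8461/7 ≈ -1208.7)
(v + (51*(-63) - 40)) + z = (14363 + (51*(-63) - 40)) - 8461/7 = (14363 + (-3213 - 40)) - 8461/7 = (14363 - 3253) - 8461/7 = 11110 - 8461/7 = 69309/7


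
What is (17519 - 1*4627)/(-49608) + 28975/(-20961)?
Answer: -47433917/28884258 ≈ -1.6422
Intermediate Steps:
(17519 - 1*4627)/(-49608) + 28975/(-20961) = (17519 - 4627)*(-1/49608) + 28975*(-1/20961) = 12892*(-1/49608) - 28975/20961 = -3223/12402 - 28975/20961 = -47433917/28884258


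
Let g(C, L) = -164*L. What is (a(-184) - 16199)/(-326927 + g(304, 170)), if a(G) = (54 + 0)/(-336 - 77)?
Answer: 6690241/146535291 ≈ 0.045656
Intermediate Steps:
a(G) = -54/413 (a(G) = 54/(-413) = 54*(-1/413) = -54/413)
(a(-184) - 16199)/(-326927 + g(304, 170)) = (-54/413 - 16199)/(-326927 - 164*170) = -6690241/(413*(-326927 - 27880)) = -6690241/413/(-354807) = -6690241/413*(-1/354807) = 6690241/146535291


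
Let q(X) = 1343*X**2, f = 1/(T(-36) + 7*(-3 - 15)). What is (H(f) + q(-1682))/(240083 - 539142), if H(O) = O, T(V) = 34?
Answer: -349555244943/27513428 ≈ -12705.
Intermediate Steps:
f = -1/92 (f = 1/(34 + 7*(-3 - 15)) = 1/(34 + 7*(-18)) = 1/(34 - 126) = 1/(-92) = -1/92 ≈ -0.010870)
(H(f) + q(-1682))/(240083 - 539142) = (-1/92 + 1343*(-1682)**2)/(240083 - 539142) = (-1/92 + 1343*2829124)/(-299059) = (-1/92 + 3799513532)*(-1/299059) = (349555244943/92)*(-1/299059) = -349555244943/27513428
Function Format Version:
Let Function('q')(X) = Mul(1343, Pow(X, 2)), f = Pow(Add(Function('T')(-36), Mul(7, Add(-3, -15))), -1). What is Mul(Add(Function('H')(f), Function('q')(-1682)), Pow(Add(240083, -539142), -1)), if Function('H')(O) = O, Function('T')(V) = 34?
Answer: Rational(-349555244943, 27513428) ≈ -12705.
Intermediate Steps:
f = Rational(-1, 92) (f = Pow(Add(34, Mul(7, Add(-3, -15))), -1) = Pow(Add(34, Mul(7, -18)), -1) = Pow(Add(34, -126), -1) = Pow(-92, -1) = Rational(-1, 92) ≈ -0.010870)
Mul(Add(Function('H')(f), Function('q')(-1682)), Pow(Add(240083, -539142), -1)) = Mul(Add(Rational(-1, 92), Mul(1343, Pow(-1682, 2))), Pow(Add(240083, -539142), -1)) = Mul(Add(Rational(-1, 92), Mul(1343, 2829124)), Pow(-299059, -1)) = Mul(Add(Rational(-1, 92), 3799513532), Rational(-1, 299059)) = Mul(Rational(349555244943, 92), Rational(-1, 299059)) = Rational(-349555244943, 27513428)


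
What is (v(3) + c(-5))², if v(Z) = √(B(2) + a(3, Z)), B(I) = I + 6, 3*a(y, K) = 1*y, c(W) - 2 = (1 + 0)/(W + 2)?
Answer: 196/9 ≈ 21.778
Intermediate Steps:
c(W) = 2 + 1/(2 + W) (c(W) = 2 + (1 + 0)/(W + 2) = 2 + 1/(2 + W))
a(y, K) = y/3 (a(y, K) = (1*y)/3 = y/3)
B(I) = 6 + I
v(Z) = 3 (v(Z) = √((6 + 2) + (⅓)*3) = √(8 + 1) = √9 = 3)
(v(3) + c(-5))² = (3 + (5 + 2*(-5))/(2 - 5))² = (3 + (5 - 10)/(-3))² = (3 - ⅓*(-5))² = (3 + 5/3)² = (14/3)² = 196/9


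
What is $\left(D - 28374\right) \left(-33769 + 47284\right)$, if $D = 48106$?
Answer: $266677980$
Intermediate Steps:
$\left(D - 28374\right) \left(-33769 + 47284\right) = \left(48106 - 28374\right) \left(-33769 + 47284\right) = 19732 \cdot 13515 = 266677980$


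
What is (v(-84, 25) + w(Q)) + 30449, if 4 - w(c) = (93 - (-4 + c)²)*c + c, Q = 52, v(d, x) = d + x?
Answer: 145314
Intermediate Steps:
w(c) = 4 - c - c*(93 - (-4 + c)²) (w(c) = 4 - ((93 - (-4 + c)²)*c + c) = 4 - (c*(93 - (-4 + c)²) + c) = 4 - (c + c*(93 - (-4 + c)²)) = 4 + (-c - c*(93 - (-4 + c)²)) = 4 - c - c*(93 - (-4 + c)²))
(v(-84, 25) + w(Q)) + 30449 = ((-84 + 25) + (4 - 94*52 + 52*(-4 + 52)²)) + 30449 = (-59 + (4 - 4888 + 52*48²)) + 30449 = (-59 + (4 - 4888 + 52*2304)) + 30449 = (-59 + (4 - 4888 + 119808)) + 30449 = (-59 + 114924) + 30449 = 114865 + 30449 = 145314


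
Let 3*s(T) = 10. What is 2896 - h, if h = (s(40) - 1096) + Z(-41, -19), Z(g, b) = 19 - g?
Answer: 11786/3 ≈ 3928.7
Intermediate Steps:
s(T) = 10/3 (s(T) = (⅓)*10 = 10/3)
h = -3098/3 (h = (10/3 - 1096) + (19 - 1*(-41)) = -3278/3 + (19 + 41) = -3278/3 + 60 = -3098/3 ≈ -1032.7)
2896 - h = 2896 - 1*(-3098/3) = 2896 + 3098/3 = 11786/3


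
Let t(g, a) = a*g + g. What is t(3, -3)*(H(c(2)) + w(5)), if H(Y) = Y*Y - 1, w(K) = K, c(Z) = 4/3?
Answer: -104/3 ≈ -34.667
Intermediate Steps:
c(Z) = 4/3 (c(Z) = 4*(⅓) = 4/3)
t(g, a) = g + a*g
H(Y) = -1 + Y² (H(Y) = Y² - 1 = -1 + Y²)
t(3, -3)*(H(c(2)) + w(5)) = (3*(1 - 3))*((-1 + (4/3)²) + 5) = (3*(-2))*((-1 + 16/9) + 5) = -6*(7/9 + 5) = -6*52/9 = -104/3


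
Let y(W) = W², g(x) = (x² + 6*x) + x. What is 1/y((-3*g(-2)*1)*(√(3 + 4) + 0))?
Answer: 1/6300 ≈ 0.00015873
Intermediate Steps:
g(x) = x² + 7*x
1/y((-3*g(-2)*1)*(√(3 + 4) + 0)) = 1/(((-(-6)*(7 - 2)*1)*(√(3 + 4) + 0))²) = 1/(((-(-6)*5*1)*(√7 + 0))²) = 1/(((-3*(-10)*1)*√7)²) = 1/(((30*1)*√7)²) = 1/((30*√7)²) = 1/6300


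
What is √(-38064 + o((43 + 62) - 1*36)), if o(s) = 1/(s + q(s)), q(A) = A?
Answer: I*√724890678/138 ≈ 195.1*I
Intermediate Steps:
o(s) = 1/(2*s) (o(s) = 1/(s + s) = 1/(2*s))
√(-38064 + o((43 + 62) - 1*36)) = √(-38064 + 1/(2*((43 + 62) - 1*36))) = √(-38064 + 1/(2*(105 - 36))) = √(-38064 + (½)/69) = √(-38064 + (½)*(1/69)) = √(-38064 + 1/138) = √(-5252831/138) = I*√724890678/138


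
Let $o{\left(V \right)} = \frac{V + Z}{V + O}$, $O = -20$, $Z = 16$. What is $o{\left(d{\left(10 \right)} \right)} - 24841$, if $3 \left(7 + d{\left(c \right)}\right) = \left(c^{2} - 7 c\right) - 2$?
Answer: $- \frac{1316628}{53} \approx -24842.0$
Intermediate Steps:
$d{\left(c \right)} = - \frac{23}{3} - \frac{7 c}{3} + \frac{c^{2}}{3}$ ($d{\left(c \right)} = -7 + \frac{\left(c^{2} - 7 c\right) - 2}{3} = -7 + \frac{-2 + c^{2} - 7 c}{3} = -7 - \left(\frac{2}{3} - \frac{c^{2}}{3} + \frac{7 c}{3}\right) = - \frac{23}{3} - \frac{7 c}{3} + \frac{c^{2}}{3}$)
$o{\left(V \right)} = \frac{16 + V}{-20 + V}$ ($o{\left(V \right)} = \frac{V + 16}{V - 20} = \frac{16 + V}{-20 + V}$)
$o{\left(d{\left(10 \right)} \right)} - 24841 = \frac{16 - \left(31 - \frac{100}{3}\right)}{-20 - \left(31 - \frac{100}{3}\right)} - 24841 = \frac{16 - - \frac{7}{3}}{-20 - - \frac{7}{3}} - 24841 = \frac{16 + \frac{7}{3}}{-20 + \frac{7}{3}} - 24841 = \frac{1}{- \frac{53}{3}} \cdot \frac{55}{3} - 24841 = \left(- \frac{3}{53}\right) \frac{55}{3} - 24841 = - \frac{55}{53} - 24841 = - \frac{1316628}{53}$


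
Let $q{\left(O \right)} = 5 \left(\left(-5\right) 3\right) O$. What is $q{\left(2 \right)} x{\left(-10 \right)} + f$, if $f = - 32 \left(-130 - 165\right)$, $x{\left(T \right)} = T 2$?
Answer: $12440$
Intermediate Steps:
$q{\left(O \right)} = - 75 O$ ($q{\left(O \right)} = 5 \left(-15\right) O = - 75 O$)
$x{\left(T \right)} = 2 T$
$f = 9440$ ($f = \left(-32\right) \left(-295\right) = 9440$)
$q{\left(2 \right)} x{\left(-10 \right)} + f = \left(-75\right) 2 \cdot 2 \left(-10\right) + 9440 = \left(-150\right) \left(-20\right) + 9440 = 3000 + 9440 = 12440$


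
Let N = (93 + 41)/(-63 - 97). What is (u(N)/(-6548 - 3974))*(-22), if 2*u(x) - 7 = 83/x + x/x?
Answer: -33572/352487 ≈ -0.095243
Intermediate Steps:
N = -67/80 (N = 134/(-160) = 134*(-1/160) = -67/80 ≈ -0.83750)
u(x) = 4 + 83/(2*x) (u(x) = 7/2 + (83/x + x/x)/2 = 7/2 + (83/x + 1)/2 = 7/2 + (1 + 83/x)/2 = 7/2 + (½ + 83/(2*x)) = 4 + 83/(2*x))
(u(N)/(-6548 - 3974))*(-22) = ((4 + 83/(2*(-67/80)))/(-6548 - 3974))*(-22) = ((4 + (83/2)*(-80/67))/(-10522))*(-22) = ((4 - 3320/67)*(-1/10522))*(-22) = -3052/67*(-1/10522)*(-22) = (1526/352487)*(-22) = -33572/352487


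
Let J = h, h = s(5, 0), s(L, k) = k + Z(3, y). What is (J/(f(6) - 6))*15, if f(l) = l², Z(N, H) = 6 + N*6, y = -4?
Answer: 12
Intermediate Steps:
Z(N, H) = 6 + 6*N
s(L, k) = 24 + k (s(L, k) = k + (6 + 6*3) = k + (6 + 18) = k + 24 = 24 + k)
h = 24 (h = 24 + 0 = 24)
J = 24
(J/(f(6) - 6))*15 = (24/(6² - 6))*15 = (24/(36 - 6))*15 = (24/30)*15 = (24*(1/30))*15 = (⅘)*15 = 12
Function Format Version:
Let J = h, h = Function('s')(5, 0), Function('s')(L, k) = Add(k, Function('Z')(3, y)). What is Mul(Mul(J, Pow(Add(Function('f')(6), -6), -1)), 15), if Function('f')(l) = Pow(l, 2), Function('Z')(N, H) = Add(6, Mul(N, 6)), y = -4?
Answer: 12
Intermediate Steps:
Function('Z')(N, H) = Add(6, Mul(6, N))
Function('s')(L, k) = Add(24, k) (Function('s')(L, k) = Add(k, Add(6, Mul(6, 3))) = Add(k, Add(6, 18)) = Add(k, 24) = Add(24, k))
h = 24 (h = Add(24, 0) = 24)
J = 24
Mul(Mul(J, Pow(Add(Function('f')(6), -6), -1)), 15) = Mul(Mul(24, Pow(Add(Pow(6, 2), -6), -1)), 15) = Mul(Mul(24, Pow(Add(36, -6), -1)), 15) = Mul(Mul(24, Pow(30, -1)), 15) = Mul(Mul(24, Rational(1, 30)), 15) = Mul(Rational(4, 5), 15) = 12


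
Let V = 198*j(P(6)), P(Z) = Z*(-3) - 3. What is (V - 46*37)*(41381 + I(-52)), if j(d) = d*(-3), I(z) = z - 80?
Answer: 444334228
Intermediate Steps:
I(z) = -80 + z
P(Z) = -3 - 3*Z (P(Z) = -3*Z - 3 = -3 - 3*Z)
j(d) = -3*d
V = 12474 (V = 198*(-3*(-3 - 3*6)) = 198*(-3*(-3 - 18)) = 198*(-3*(-21)) = 198*63 = 12474)
(V - 46*37)*(41381 + I(-52)) = (12474 - 46*37)*(41381 + (-80 - 52)) = (12474 - 1702)*(41381 - 132) = 10772*41249 = 444334228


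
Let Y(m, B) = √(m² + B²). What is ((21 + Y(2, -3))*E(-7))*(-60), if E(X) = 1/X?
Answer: 180 + 60*√13/7 ≈ 210.90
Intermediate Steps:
Y(m, B) = √(B² + m²)
((21 + Y(2, -3))*E(-7))*(-60) = ((21 + √((-3)² + 2²))/(-7))*(-60) = ((21 + √(9 + 4))*(-⅐))*(-60) = ((21 + √13)*(-⅐))*(-60) = (-3 - √13/7)*(-60) = 180 + 60*√13/7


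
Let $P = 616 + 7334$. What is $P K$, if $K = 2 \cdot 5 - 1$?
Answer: $71550$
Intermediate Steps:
$P = 7950$
$K = 9$ ($K = 10 - 1 = 9$)
$P K = 7950 \cdot 9 = 71550$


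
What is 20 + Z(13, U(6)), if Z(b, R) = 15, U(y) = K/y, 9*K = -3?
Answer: 35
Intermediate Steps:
K = -⅓ (K = (⅑)*(-3) = -⅓ ≈ -0.33333)
U(y) = -1/(3*y)
20 + Z(13, U(6)) = 20 + 15 = 35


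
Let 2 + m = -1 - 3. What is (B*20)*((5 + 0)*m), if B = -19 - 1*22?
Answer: 24600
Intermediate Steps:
B = -41 (B = -19 - 22 = -41)
m = -6 (m = -2 + (-1 - 3) = -2 - 4 = -6)
(B*20)*((5 + 0)*m) = (-41*20)*((5 + 0)*(-6)) = -4100*(-6) = -820*(-30) = 24600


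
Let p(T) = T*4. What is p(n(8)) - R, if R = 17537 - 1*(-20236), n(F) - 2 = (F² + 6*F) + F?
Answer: -37285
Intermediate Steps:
n(F) = 2 + F² + 7*F (n(F) = 2 + ((F² + 6*F) + F) = 2 + (F² + 7*F) = 2 + F² + 7*F)
p(T) = 4*T
R = 37773 (R = 17537 + 20236 = 37773)
p(n(8)) - R = 4*(2 + 8² + 7*8) - 1*37773 = 4*(2 + 64 + 56) - 37773 = 4*122 - 37773 = 488 - 37773 = -37285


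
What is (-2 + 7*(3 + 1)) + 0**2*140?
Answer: 26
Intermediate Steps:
(-2 + 7*(3 + 1)) + 0**2*140 = (-2 + 7*4) + 0*140 = (-2 + 28) + 0 = 26 + 0 = 26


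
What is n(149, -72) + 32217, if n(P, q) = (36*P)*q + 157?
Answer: -353834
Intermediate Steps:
n(P, q) = 157 + 36*P*q (n(P, q) = 36*P*q + 157 = 157 + 36*P*q)
n(149, -72) + 32217 = (157 + 36*149*(-72)) + 32217 = (157 - 386208) + 32217 = -386051 + 32217 = -353834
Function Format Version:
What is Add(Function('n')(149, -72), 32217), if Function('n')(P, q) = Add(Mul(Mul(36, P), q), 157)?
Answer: -353834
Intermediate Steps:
Function('n')(P, q) = Add(157, Mul(36, P, q)) (Function('n')(P, q) = Add(Mul(36, P, q), 157) = Add(157, Mul(36, P, q)))
Add(Function('n')(149, -72), 32217) = Add(Add(157, Mul(36, 149, -72)), 32217) = Add(Add(157, -386208), 32217) = Add(-386051, 32217) = -353834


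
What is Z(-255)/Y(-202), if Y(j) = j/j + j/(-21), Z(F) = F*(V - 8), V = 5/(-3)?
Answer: 51765/223 ≈ 232.13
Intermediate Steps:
V = -5/3 (V = 5*(-1/3) = -5/3 ≈ -1.6667)
Z(F) = -29*F/3 (Z(F) = F*(-5/3 - 8) = F*(-29/3) = -29*F/3)
Y(j) = 1 - j/21 (Y(j) = 1 + j*(-1/21) = 1 - j/21)
Z(-255)/Y(-202) = (-29/3*(-255))/(1 - 1/21*(-202)) = 2465/(1 + 202/21) = 2465/(223/21) = 2465*(21/223) = 51765/223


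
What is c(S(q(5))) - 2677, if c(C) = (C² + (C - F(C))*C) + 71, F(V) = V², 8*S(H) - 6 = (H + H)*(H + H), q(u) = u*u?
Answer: -1954827989/64 ≈ -3.0544e+7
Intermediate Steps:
q(u) = u²
S(H) = ¾ + H²/2 (S(H) = ¾ + ((H + H)*(H + H))/8 = ¾ + ((2*H)*(2*H))/8 = ¾ + (4*H²)/8 = ¾ + H²/2)
c(C) = 71 + C² + C*(C - C²) (c(C) = (C² + (C - C²)*C) + 71 = (C² + C*(C - C²)) + 71 = 71 + C² + C*(C - C²))
c(S(q(5))) - 2677 = (71 - (¾ + (5²)²/2)³ + 2*(¾ + (5²)²/2)²) - 2677 = (71 - (¾ + (½)*25²)³ + 2*(¾ + (½)*25²)²) - 2677 = (71 - (¾ + (½)*625)³ + 2*(¾ + (½)*625)²) - 2677 = (71 - (¾ + 625/2)³ + 2*(¾ + 625/2)²) - 2677 = (71 - (1253/4)³ + 2*(1253/4)²) - 2677 = (71 - 1*1967221277/64 + 2*(1570009/16)) - 2677 = (71 - 1967221277/64 + 1570009/8) - 2677 = -1954656661/64 - 2677 = -1954827989/64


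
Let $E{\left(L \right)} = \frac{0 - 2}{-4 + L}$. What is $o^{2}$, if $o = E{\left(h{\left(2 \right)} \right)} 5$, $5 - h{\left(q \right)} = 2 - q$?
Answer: $100$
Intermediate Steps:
$h{\left(q \right)} = 3 + q$ ($h{\left(q \right)} = 5 - \left(2 - q\right) = 5 + \left(-2 + q\right) = 3 + q$)
$E{\left(L \right)} = - \frac{2}{-4 + L}$
$o = -10$ ($o = - \frac{2}{-4 + \left(3 + 2\right)} 5 = - \frac{2}{-4 + 5} \cdot 5 = - \frac{2}{1} \cdot 5 = \left(-2\right) 1 \cdot 5 = \left(-2\right) 5 = -10$)
$o^{2} = \left(-10\right)^{2} = 100$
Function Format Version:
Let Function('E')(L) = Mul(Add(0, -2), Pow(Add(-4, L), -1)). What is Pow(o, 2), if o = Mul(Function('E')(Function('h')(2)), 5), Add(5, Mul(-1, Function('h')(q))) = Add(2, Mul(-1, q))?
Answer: 100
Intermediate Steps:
Function('h')(q) = Add(3, q) (Function('h')(q) = Add(5, Mul(-1, Add(2, Mul(-1, q)))) = Add(5, Add(-2, q)) = Add(3, q))
Function('E')(L) = Mul(-2, Pow(Add(-4, L), -1))
o = -10 (o = Mul(Mul(-2, Pow(Add(-4, Add(3, 2)), -1)), 5) = Mul(Mul(-2, Pow(Add(-4, 5), -1)), 5) = Mul(Mul(-2, Pow(1, -1)), 5) = Mul(Mul(-2, 1), 5) = Mul(-2, 5) = -10)
Pow(o, 2) = Pow(-10, 2) = 100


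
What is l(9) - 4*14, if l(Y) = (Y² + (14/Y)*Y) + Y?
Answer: 48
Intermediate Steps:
l(Y) = 14 + Y + Y² (l(Y) = (Y² + 14) + Y = (14 + Y²) + Y = 14 + Y + Y²)
l(9) - 4*14 = (14 + 9 + 9²) - 4*14 = (14 + 9 + 81) - 1*56 = 104 - 56 = 48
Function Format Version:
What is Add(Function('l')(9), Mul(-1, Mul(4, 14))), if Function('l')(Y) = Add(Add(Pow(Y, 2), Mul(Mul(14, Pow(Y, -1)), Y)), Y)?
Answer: 48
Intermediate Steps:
Function('l')(Y) = Add(14, Y, Pow(Y, 2)) (Function('l')(Y) = Add(Add(Pow(Y, 2), 14), Y) = Add(Add(14, Pow(Y, 2)), Y) = Add(14, Y, Pow(Y, 2)))
Add(Function('l')(9), Mul(-1, Mul(4, 14))) = Add(Add(14, 9, Pow(9, 2)), Mul(-1, Mul(4, 14))) = Add(Add(14, 9, 81), Mul(-1, 56)) = Add(104, -56) = 48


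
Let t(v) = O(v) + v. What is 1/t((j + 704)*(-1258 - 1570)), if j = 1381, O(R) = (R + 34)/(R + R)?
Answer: -5896380/34767294156227 ≈ -1.6960e-7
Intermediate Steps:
O(R) = (34 + R)/(2*R) (O(R) = (34 + R)/((2*R)) = (34 + R)*(1/(2*R)) = (34 + R)/(2*R))
t(v) = v + (34 + v)/(2*v) (t(v) = (34 + v)/(2*v) + v = v + (34 + v)/(2*v))
1/t((j + 704)*(-1258 - 1570)) = 1/(1/2 + (1381 + 704)*(-1258 - 1570) + 17/(((1381 + 704)*(-1258 - 1570)))) = 1/(1/2 + 2085*(-2828) + 17/((2085*(-2828)))) = 1/(1/2 - 5896380 + 17/(-5896380)) = 1/(1/2 - 5896380 + 17*(-1/5896380)) = 1/(1/2 - 5896380 - 17/5896380) = 1/(-34767294156227/5896380) = -5896380/34767294156227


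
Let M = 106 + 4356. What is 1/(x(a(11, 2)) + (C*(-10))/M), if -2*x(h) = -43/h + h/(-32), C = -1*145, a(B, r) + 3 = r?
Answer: -142784/3025687 ≈ -0.047191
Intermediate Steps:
a(B, r) = -3 + r
C = -145
x(h) = h/64 + 43/(2*h) (x(h) = -(-43/h + h/(-32))/2 = -(-43/h + h*(-1/32))/2 = -(-43/h - h/32)/2 = h/64 + 43/(2*h))
M = 4462
1/(x(a(11, 2)) + (C*(-10))/M) = 1/((1376 + (-3 + 2)²)/(64*(-3 + 2)) - 145*(-10)/4462) = 1/((1/64)*(1376 + (-1)²)/(-1) + 1450*(1/4462)) = 1/((1/64)*(-1)*(1376 + 1) + 725/2231) = 1/((1/64)*(-1)*1377 + 725/2231) = 1/(-1377/64 + 725/2231) = 1/(-3025687/142784) = -142784/3025687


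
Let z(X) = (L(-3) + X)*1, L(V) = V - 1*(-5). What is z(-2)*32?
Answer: 0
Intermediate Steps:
L(V) = 5 + V (L(V) = V + 5 = 5 + V)
z(X) = 2 + X (z(X) = ((5 - 3) + X)*1 = (2 + X)*1 = 2 + X)
z(-2)*32 = (2 - 2)*32 = 0*32 = 0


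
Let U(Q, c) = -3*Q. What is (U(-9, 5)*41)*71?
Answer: 78597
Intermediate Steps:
(U(-9, 5)*41)*71 = (-3*(-9)*41)*71 = (27*41)*71 = 1107*71 = 78597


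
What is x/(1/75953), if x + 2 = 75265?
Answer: 5716450639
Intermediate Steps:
x = 75263 (x = -2 + 75265 = 75263)
x/(1/75953) = 75263/(1/75953) = 75263*75953 = 5716450639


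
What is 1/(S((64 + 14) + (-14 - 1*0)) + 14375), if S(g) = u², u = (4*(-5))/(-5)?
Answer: 1/14391 ≈ 6.9488e-5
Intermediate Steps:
u = 4 (u = -20*(-⅕) = 4)
S(g) = 16 (S(g) = 4² = 16)
1/(S((64 + 14) + (-14 - 1*0)) + 14375) = 1/(16 + 14375) = 1/14391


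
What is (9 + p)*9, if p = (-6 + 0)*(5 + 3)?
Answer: -351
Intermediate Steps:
p = -48 (p = -6*8 = -48)
(9 + p)*9 = (9 - 48)*9 = -39*9 = -351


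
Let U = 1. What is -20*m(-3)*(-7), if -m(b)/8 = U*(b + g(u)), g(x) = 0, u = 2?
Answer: 3360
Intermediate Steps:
m(b) = -8*b (m(b) = -8*(b + 0) = -8*b)
-20*m(-3)*(-7) = -(-160)*(-3)*(-7) = -20*24*(-7) = -480*(-7) = 3360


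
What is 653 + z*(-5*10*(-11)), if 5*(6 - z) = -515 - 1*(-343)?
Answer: 22873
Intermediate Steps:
z = 202/5 (z = 6 - (-515 - 1*(-343))/5 = 6 - (-515 + 343)/5 = 6 - ⅕*(-172) = 6 + 172/5 = 202/5 ≈ 40.400)
653 + z*(-5*10*(-11)) = 653 + 202*(-5*10*(-11))/5 = 653 + 202*(-50*(-11))/5 = 653 + (202/5)*550 = 653 + 22220 = 22873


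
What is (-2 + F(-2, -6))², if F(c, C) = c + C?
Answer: 100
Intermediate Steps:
F(c, C) = C + c
(-2 + F(-2, -6))² = (-2 + (-6 - 2))² = (-2 - 8)² = (-10)² = 100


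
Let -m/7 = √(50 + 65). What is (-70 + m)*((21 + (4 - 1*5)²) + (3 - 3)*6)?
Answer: -1540 - 154*√115 ≈ -3191.5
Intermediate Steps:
m = -7*√115 (m = -7*√(50 + 65) = -7*√115 ≈ -75.067)
(-70 + m)*((21 + (4 - 1*5)²) + (3 - 3)*6) = (-70 - 7*√115)*((21 + (4 - 1*5)²) + (3 - 3)*6) = (-70 - 7*√115)*((21 + (4 - 5)²) + 0*6) = (-70 - 7*√115)*((21 + (-1)²) + 0) = (-70 - 7*√115)*((21 + 1) + 0) = (-70 - 7*√115)*(22 + 0) = (-70 - 7*√115)*22 = -1540 - 154*√115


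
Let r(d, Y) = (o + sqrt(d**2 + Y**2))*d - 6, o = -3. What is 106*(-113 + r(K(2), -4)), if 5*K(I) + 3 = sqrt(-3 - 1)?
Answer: -62116/5 - 636*I/5 - 106*sqrt(405 - 12*I)*(3 - 2*I)/25 ≈ -12677.0 + 47.267*I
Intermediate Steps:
K(I) = -3/5 + 2*I/5 (K(I) = -3/5 + sqrt(-3 - 1)/5 = -3/5 + sqrt(-4)/5 = -3/5 + (2*I)/5 = -3/5 + 2*I/5)
r(d, Y) = -6 + d*(-3 + sqrt(Y**2 + d**2)) (r(d, Y) = (-3 + sqrt(d**2 + Y**2))*d - 6 = (-3 + sqrt(Y**2 + d**2))*d - 6 = d*(-3 + sqrt(Y**2 + d**2)) - 6 = -6 + d*(-3 + sqrt(Y**2 + d**2)))
106*(-113 + r(K(2), -4)) = 106*(-113 + (-6 - 3*(-3/5 + 2*I/5) + (-3/5 + 2*I/5)*sqrt((-4)**2 + (-3/5 + 2*I/5)**2))) = 106*(-113 + (-6 + (9/5 - 6*I/5) + (-3/5 + 2*I/5)*sqrt(16 + (-3/5 + 2*I/5)**2))) = 106*(-113 + (-6 + (9/5 - 6*I/5) + sqrt(16 + (-3/5 + 2*I/5)**2)*(-3/5 + 2*I/5))) = 106*(-113 + (-21/5 - 6*I/5 + sqrt(16 + (-3/5 + 2*I/5)**2)*(-3/5 + 2*I/5))) = 106*(-586/5 - 6*I/5 + sqrt(16 + (-3/5 + 2*I/5)**2)*(-3/5 + 2*I/5)) = -62116/5 - 636*I/5 + 106*sqrt(16 + (-3/5 + 2*I/5)**2)*(-3/5 + 2*I/5)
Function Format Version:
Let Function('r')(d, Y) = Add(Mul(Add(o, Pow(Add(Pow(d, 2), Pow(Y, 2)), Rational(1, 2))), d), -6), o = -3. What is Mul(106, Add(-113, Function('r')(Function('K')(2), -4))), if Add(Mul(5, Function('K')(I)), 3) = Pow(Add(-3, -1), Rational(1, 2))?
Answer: Add(Rational(-62116, 5), Mul(Rational(-636, 5), I), Mul(Rational(-106, 25), Pow(Add(405, Mul(-12, I)), Rational(1, 2)), Add(3, Mul(-2, I)))) ≈ Add(-12677., Mul(47.267, I))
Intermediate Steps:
Function('K')(I) = Add(Rational(-3, 5), Mul(Rational(2, 5), I)) (Function('K')(I) = Add(Rational(-3, 5), Mul(Rational(1, 5), Pow(Add(-3, -1), Rational(1, 2)))) = Add(Rational(-3, 5), Mul(Rational(1, 5), Pow(-4, Rational(1, 2)))) = Add(Rational(-3, 5), Mul(Rational(1, 5), Mul(2, I))) = Add(Rational(-3, 5), Mul(Rational(2, 5), I)))
Function('r')(d, Y) = Add(-6, Mul(d, Add(-3, Pow(Add(Pow(Y, 2), Pow(d, 2)), Rational(1, 2))))) (Function('r')(d, Y) = Add(Mul(Add(-3, Pow(Add(Pow(d, 2), Pow(Y, 2)), Rational(1, 2))), d), -6) = Add(Mul(Add(-3, Pow(Add(Pow(Y, 2), Pow(d, 2)), Rational(1, 2))), d), -6) = Add(Mul(d, Add(-3, Pow(Add(Pow(Y, 2), Pow(d, 2)), Rational(1, 2)))), -6) = Add(-6, Mul(d, Add(-3, Pow(Add(Pow(Y, 2), Pow(d, 2)), Rational(1, 2))))))
Mul(106, Add(-113, Function('r')(Function('K')(2), -4))) = Mul(106, Add(-113, Add(-6, Mul(-3, Add(Rational(-3, 5), Mul(Rational(2, 5), I))), Mul(Add(Rational(-3, 5), Mul(Rational(2, 5), I)), Pow(Add(Pow(-4, 2), Pow(Add(Rational(-3, 5), Mul(Rational(2, 5), I)), 2)), Rational(1, 2)))))) = Mul(106, Add(-113, Add(-6, Add(Rational(9, 5), Mul(Rational(-6, 5), I)), Mul(Add(Rational(-3, 5), Mul(Rational(2, 5), I)), Pow(Add(16, Pow(Add(Rational(-3, 5), Mul(Rational(2, 5), I)), 2)), Rational(1, 2)))))) = Mul(106, Add(-113, Add(-6, Add(Rational(9, 5), Mul(Rational(-6, 5), I)), Mul(Pow(Add(16, Pow(Add(Rational(-3, 5), Mul(Rational(2, 5), I)), 2)), Rational(1, 2)), Add(Rational(-3, 5), Mul(Rational(2, 5), I)))))) = Mul(106, Add(-113, Add(Rational(-21, 5), Mul(Rational(-6, 5), I), Mul(Pow(Add(16, Pow(Add(Rational(-3, 5), Mul(Rational(2, 5), I)), 2)), Rational(1, 2)), Add(Rational(-3, 5), Mul(Rational(2, 5), I)))))) = Mul(106, Add(Rational(-586, 5), Mul(Rational(-6, 5), I), Mul(Pow(Add(16, Pow(Add(Rational(-3, 5), Mul(Rational(2, 5), I)), 2)), Rational(1, 2)), Add(Rational(-3, 5), Mul(Rational(2, 5), I))))) = Add(Rational(-62116, 5), Mul(Rational(-636, 5), I), Mul(106, Pow(Add(16, Pow(Add(Rational(-3, 5), Mul(Rational(2, 5), I)), 2)), Rational(1, 2)), Add(Rational(-3, 5), Mul(Rational(2, 5), I))))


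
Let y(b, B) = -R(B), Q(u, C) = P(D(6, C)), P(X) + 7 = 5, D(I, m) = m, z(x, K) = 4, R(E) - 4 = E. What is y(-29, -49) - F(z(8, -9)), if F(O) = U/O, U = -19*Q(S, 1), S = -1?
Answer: 71/2 ≈ 35.500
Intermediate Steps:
R(E) = 4 + E
P(X) = -2 (P(X) = -7 + 5 = -2)
Q(u, C) = -2
U = 38 (U = -19*(-2) = 38)
y(b, B) = -4 - B (y(b, B) = -(4 + B) = -4 - B)
F(O) = 38/O
y(-29, -49) - F(z(8, -9)) = (-4 - 1*(-49)) - 38/4 = (-4 + 49) - 38/4 = 45 - 1*19/2 = 45 - 19/2 = 71/2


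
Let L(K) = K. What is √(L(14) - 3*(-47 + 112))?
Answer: I*√181 ≈ 13.454*I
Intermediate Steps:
√(L(14) - 3*(-47 + 112)) = √(14 - 3*(-47 + 112)) = √(14 - 3*65) = √(14 - 195) = √(-181) = I*√181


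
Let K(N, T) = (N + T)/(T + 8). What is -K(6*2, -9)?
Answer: 3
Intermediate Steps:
K(N, T) = (N + T)/(8 + T)
-K(6*2, -9) = -(6*2 - 9)/(8 - 9) = -(12 - 9)/(-1) = -(-1)*3 = -1*(-3) = 3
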